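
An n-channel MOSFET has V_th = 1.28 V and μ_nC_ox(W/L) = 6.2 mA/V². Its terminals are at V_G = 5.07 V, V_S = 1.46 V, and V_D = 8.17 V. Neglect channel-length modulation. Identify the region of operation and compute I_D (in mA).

Saturation; I_D = 16.8 mA

V_GS = V_G − V_S = 5.07 − 1.46 = 3.61 V; V_DS = V_D − V_S = 8.17 − 1.46 = 6.71 V.
V_ov = V_GS − V_th = 3.61 − 1.28 = 2.33 V.
Since V_DS = 6.71 V ≥ V_ov = 2.33 V, the device is in saturation.
I_D = ½ k_n V_ov² = 0.5 × 6.2 × 2.33² = 16.8 mA.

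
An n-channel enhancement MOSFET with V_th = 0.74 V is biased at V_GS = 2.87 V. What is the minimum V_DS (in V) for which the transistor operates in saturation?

The boundary between triode and saturation is V_DS = V_GS − V_th = V_ov.
V_ov = 2.87 − 0.74 = 2.13 V.

V_DS,sat = 2.13 V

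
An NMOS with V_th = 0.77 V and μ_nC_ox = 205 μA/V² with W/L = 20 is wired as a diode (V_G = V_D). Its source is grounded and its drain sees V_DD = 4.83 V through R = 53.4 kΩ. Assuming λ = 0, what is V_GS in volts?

V_GS = 0.958 V

With gate tied to drain, V_GS = V_DS ≥ V_GS − V_th, so the device is in saturation.
k_n = μ_nC_ox · (W/L) = 4.1 mA/V².
KCL at the drain: ½ k_n (V_GS − V_th)² = (V_DD − V_GS)/R.
Let x = V_GS − 0.77. Then 109 x² + x − 4.06 = 0, giving x = 0.188 V (positive root), so V_GS = 0.958 V.
I_D = (V_DD − V_GS)/R = (4.83 − 0.958) / 53.4 = 0.0725 mA.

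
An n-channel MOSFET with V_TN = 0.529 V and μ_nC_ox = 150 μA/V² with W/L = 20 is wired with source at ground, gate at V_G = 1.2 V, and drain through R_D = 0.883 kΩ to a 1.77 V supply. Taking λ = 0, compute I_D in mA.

I_D = 0.675 mA

V_GS = V_G = 1.2 V, so V_ov = 1.2 − 0.529 = 0.671 V.
k_n = μ_nC_ox · (W/L) = 3 mA/V².
Assume saturation: I_D = ½ k_n V_ov² = 0.5 × 3 × 0.671² = 0.675 mA, giving V_DS = V_DD − I_D R_D = 1.77 − 0.675 × 0.883 = 1.17 V.
V_DS = 1.17 V ≥ V_ov = 0.671 V, confirming saturation.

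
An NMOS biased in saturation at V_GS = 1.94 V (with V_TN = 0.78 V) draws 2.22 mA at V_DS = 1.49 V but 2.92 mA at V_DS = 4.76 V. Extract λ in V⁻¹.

λ = 0.113 V⁻¹

With V_GS fixed, I_D ∝ (1 + λ V_DS) in saturation, so I_D2/I_D1 = (1 + λ V_DS2)/(1 + λ V_DS1).
2.92/2.22 = 1.315 = (1 + 4.76 λ)/(1 + 1.49 λ).
Solving: λ (I_D1 V_DS2 − I_D2 V_DS1) = I_D2 − I_D1, so λ = (2.92 − 2.22) / (2.22 × 4.76 − 2.92 × 1.49) = 0.7 / 6.22 = 0.113 V⁻¹.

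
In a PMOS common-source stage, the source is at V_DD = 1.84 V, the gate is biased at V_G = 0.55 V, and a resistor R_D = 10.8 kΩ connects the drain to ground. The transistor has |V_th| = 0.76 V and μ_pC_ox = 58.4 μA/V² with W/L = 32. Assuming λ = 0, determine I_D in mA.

V_SG = V_DD − V_G = 1.84 − 0.55 = 1.29 V, so V_ov = 1.29 − 0.76 = 0.53 V.
k_p = μ_pC_ox · (W/L) = 1.869 mA/V².
Assume saturation: I_D = ½ k_p V_ov² = 0.5 × 1.869 × 0.53² = 0.262 mA, giving V_SD = V_DD − I_D R_D = 1.84 − 0.262 × 10.8 = -0.995 V.
But -0.995 V < V_ov = 0.53 V, so the device is actually in triode.
In triode I_D = k_p[V_ov V_SD − ½ V_SD²] and I_D = (V_DD − V_SD)/R_D. Equating: 10.1 V_SD² − 11.7 V_SD + 1.84 = 0, giving V_SD = 0.188 V (the root below V_ov).
I_D = (1.84 − 0.188) / 10.8 = 0.153 mA.

I_D = 0.153 mA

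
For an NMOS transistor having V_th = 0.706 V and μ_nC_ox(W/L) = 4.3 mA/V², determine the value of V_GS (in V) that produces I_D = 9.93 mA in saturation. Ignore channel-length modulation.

In saturation I_D = ½ k_n (V_GS − V_th)², so V_GS − V_th = √(2 I_D / k_n) = √(2 × 9.93 / 4.3) = 2.15 V.
V_GS = 0.706 + 2.15 = 2.86 V.

V_GS = 2.86 V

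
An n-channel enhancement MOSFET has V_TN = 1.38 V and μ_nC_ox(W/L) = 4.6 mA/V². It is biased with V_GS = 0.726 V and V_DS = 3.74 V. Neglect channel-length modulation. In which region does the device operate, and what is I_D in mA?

Cutoff; I_D = 0 mA

V_GS = 0.726 V < V_TN = 1.38 V, so the transistor is in cutoff.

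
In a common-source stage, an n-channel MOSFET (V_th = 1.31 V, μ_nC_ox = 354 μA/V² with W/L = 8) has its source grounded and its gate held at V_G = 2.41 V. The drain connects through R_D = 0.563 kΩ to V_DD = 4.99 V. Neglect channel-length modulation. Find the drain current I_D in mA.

V_GS = V_G = 2.41 V, so V_ov = 2.41 − 1.31 = 1.1 V.
k_n = μ_nC_ox · (W/L) = 2.832 mA/V².
Assume saturation: I_D = ½ k_n V_ov² = 0.5 × 2.832 × 1.1² = 1.71 mA, giving V_DS = V_DD − I_D R_D = 4.99 − 1.71 × 0.563 = 4.03 V.
V_DS = 4.03 V ≥ V_ov = 1.1 V, confirming saturation.

I_D = 1.71 mA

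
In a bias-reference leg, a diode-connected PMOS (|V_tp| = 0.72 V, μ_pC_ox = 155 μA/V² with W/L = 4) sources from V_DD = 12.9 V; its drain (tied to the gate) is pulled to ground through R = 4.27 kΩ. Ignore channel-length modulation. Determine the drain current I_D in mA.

I_D = 2.23 mA

With gate tied to drain, V_SG = V_SD ≥ V_SG − |V_tp|, so the device is in saturation.
k_p = μ_pC_ox · (W/L) = 0.62 mA/V².
KCL at the drain: ½ k_p (V_SG − |V_tp|)² = (V_DD − V_SG)/R.
Let x = V_SG − 0.72. Then 1.32 x² + x − 12.18 = 0, giving x = 2.68 V (positive root), so V_SG = 3.4 V.
I_D = (V_DD − V_SG)/R = (12.9 − 3.4) / 4.27 = 2.23 mA.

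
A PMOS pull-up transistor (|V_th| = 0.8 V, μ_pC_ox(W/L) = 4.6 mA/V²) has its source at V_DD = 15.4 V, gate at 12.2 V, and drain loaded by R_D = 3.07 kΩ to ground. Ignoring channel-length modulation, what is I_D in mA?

V_SG = V_DD − V_G = 15.4 − 12.2 = 3.2 V, so V_ov = 3.2 − 0.8 = 2.4 V.
Assume saturation: I_D = ½ k_p V_ov² = 0.5 × 4.6 × 2.4² = 13.2 mA, giving V_SD = V_DD − I_D R_D = 15.4 − 13.2 × 3.07 = -25.3 V.
But -25.3 V < V_ov = 2.4 V, so the device is actually in triode.
In triode I_D = k_p[V_ov V_SD − ½ V_SD²] and I_D = (V_DD − V_SD)/R_D. Equating: 7.06 V_SD² − 34.89 V_SD + 15.4 = 0, giving V_SD = 0.49 V (the root below V_ov).
I_D = (15.4 − 0.49) / 3.07 = 4.86 mA.

I_D = 4.86 mA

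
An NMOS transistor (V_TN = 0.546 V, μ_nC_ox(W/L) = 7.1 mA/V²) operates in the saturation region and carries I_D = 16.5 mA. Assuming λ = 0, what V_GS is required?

In saturation I_D = ½ k_n (V_GS − V_TN)², so V_GS − V_TN = √(2 I_D / k_n) = √(2 × 16.5 / 7.1) = 2.16 V.
V_GS = 0.546 + 2.16 = 2.7 V.

V_GS = 2.70 V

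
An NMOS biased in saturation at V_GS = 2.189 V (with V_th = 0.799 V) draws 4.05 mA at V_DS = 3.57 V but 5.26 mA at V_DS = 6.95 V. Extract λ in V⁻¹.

λ = 0.129 V⁻¹

With V_GS fixed, I_D ∝ (1 + λ V_DS) in saturation, so I_D2/I_D1 = (1 + λ V_DS2)/(1 + λ V_DS1).
5.26/4.05 = 1.299 = (1 + 6.95 λ)/(1 + 3.57 λ).
Solving: λ (I_D1 V_DS2 − I_D2 V_DS1) = I_D2 − I_D1, so λ = (5.26 − 4.05) / (4.05 × 6.95 − 5.26 × 3.57) = 1.21 / 9.37 = 0.129 V⁻¹.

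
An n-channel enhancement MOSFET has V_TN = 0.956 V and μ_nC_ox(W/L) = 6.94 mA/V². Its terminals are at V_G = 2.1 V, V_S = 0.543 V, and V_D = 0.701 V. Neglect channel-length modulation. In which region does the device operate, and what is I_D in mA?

Triode; I_D = 0.572 mA

V_GS = V_G − V_S = 2.1 − 0.543 = 1.56 V; V_DS = V_D − V_S = 0.701 − 0.543 = 0.158 V.
V_ov = V_GS − V_TN = 1.56 − 0.956 = 0.601 V.
Since V_DS = 0.158 V < V_ov = 0.601 V, the device is in the triode region.
I_D = k_n [V_ov · V_DS − ½ V_DS²] = 6.94 × [0.601 × 0.158 − 0.5 × 0.158²] = 0.572 mA.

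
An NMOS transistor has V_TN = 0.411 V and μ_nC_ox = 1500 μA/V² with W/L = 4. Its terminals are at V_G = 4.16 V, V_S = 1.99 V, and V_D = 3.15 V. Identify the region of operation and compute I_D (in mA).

V_GS = V_G − V_S = 4.16 − 1.99 = 2.17 V; V_DS = V_D − V_S = 3.15 − 1.99 = 1.16 V.
k_n = μ_nC_ox · (W/L) = 6 mA/V².
V_ov = V_GS − V_TN = 2.17 − 0.411 = 1.76 V.
Since V_DS = 1.16 V < V_ov = 1.76 V, the device is in the triode region.
I_D = k_n [V_ov · V_DS − ½ V_DS²] = 6 × [1.76 × 1.16 − 0.5 × 1.16²] = 8.21 mA.

Triode; I_D = 8.21 mA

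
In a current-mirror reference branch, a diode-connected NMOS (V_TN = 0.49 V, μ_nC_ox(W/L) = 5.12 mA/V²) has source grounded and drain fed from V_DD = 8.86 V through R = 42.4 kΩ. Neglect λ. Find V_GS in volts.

V_GS = 0.763 V

With gate tied to drain, V_GS = V_DS ≥ V_GS − V_TN, so the device is in saturation.
KCL at the drain: ½ k_n (V_GS − V_TN)² = (V_DD − V_GS)/R.
Let x = V_GS − 0.49. Then 109 x² + x − 8.37 = 0, giving x = 0.273 V (positive root), so V_GS = 0.763 V.
I_D = (V_DD − V_GS)/R = (8.86 − 0.763) / 42.4 = 0.191 mA.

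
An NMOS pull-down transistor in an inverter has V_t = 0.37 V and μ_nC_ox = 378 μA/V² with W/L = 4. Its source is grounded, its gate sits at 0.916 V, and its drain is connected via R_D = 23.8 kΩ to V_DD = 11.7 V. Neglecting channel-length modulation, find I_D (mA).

V_GS = V_G = 0.916 V, so V_ov = 0.916 − 0.37 = 0.546 V.
k_n = μ_nC_ox · (W/L) = 1.512 mA/V².
Assume saturation: I_D = ½ k_n V_ov² = 0.5 × 1.512 × 0.546² = 0.225 mA, giving V_DS = V_DD − I_D R_D = 11.7 − 0.225 × 23.8 = 6.34 V.
V_DS = 6.34 V ≥ V_ov = 0.546 V, confirming saturation.

I_D = 0.225 mA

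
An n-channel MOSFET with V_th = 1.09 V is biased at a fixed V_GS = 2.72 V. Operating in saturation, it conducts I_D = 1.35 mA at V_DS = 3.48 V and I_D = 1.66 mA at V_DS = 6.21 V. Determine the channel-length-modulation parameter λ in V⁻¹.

λ = 0.119 V⁻¹

With V_GS fixed, I_D ∝ (1 + λ V_DS) in saturation, so I_D2/I_D1 = (1 + λ V_DS2)/(1 + λ V_DS1).
1.66/1.35 = 1.23 = (1 + 6.21 λ)/(1 + 3.48 λ).
Solving: λ (I_D1 V_DS2 − I_D2 V_DS1) = I_D2 − I_D1, so λ = (1.66 − 1.35) / (1.35 × 6.21 − 1.66 × 3.48) = 0.31 / 2.61 = 0.119 V⁻¹.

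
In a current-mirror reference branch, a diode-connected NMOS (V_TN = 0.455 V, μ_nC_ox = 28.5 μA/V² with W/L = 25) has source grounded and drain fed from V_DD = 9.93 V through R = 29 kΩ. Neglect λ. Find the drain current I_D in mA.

With gate tied to drain, V_GS = V_DS ≥ V_GS − V_TN, so the device is in saturation.
k_n = μ_nC_ox · (W/L) = 0.7125 mA/V².
KCL at the drain: ½ k_n (V_GS − V_TN)² = (V_DD − V_GS)/R.
Let x = V_GS − 0.455. Then 10.3 x² + x − 9.475 = 0, giving x = 0.91 V (positive root), so V_GS = 1.37 V.
I_D = (V_DD − V_GS)/R = (9.93 − 1.37) / 29 = 0.295 mA.

I_D = 0.295 mA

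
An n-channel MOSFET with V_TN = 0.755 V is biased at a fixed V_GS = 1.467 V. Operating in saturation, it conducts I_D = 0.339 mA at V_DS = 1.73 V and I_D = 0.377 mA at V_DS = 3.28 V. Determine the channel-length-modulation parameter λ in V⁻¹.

λ = 0.0827 V⁻¹

With V_GS fixed, I_D ∝ (1 + λ V_DS) in saturation, so I_D2/I_D1 = (1 + λ V_DS2)/(1 + λ V_DS1).
0.377/0.339 = 1.112 = (1 + 3.28 λ)/(1 + 1.73 λ).
Solving: λ (I_D1 V_DS2 − I_D2 V_DS1) = I_D2 − I_D1, so λ = (0.377 − 0.339) / (0.339 × 3.28 − 0.377 × 1.73) = 0.038 / 0.46 = 0.0827 V⁻¹.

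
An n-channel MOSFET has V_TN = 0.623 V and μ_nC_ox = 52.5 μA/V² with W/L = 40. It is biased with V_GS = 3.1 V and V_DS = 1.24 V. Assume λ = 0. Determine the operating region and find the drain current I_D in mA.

k_n = μ_nC_ox · (W/L) = 2.1 mA/V².
V_ov = V_GS − V_TN = 3.1 − 0.623 = 2.48 V.
Since V_DS = 1.24 V < V_ov = 2.48 V, the device is in the triode region.
I_D = k_n [V_ov · V_DS − ½ V_DS²] = 2.1 × [2.48 × 1.24 − 0.5 × 1.24²] = 4.84 mA.

Triode; I_D = 4.84 mA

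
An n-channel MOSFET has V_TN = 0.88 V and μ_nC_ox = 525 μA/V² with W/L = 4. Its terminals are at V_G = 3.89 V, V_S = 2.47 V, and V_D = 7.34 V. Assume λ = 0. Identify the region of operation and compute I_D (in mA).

V_GS = V_G − V_S = 3.89 − 2.47 = 1.42 V; V_DS = V_D − V_S = 7.34 − 2.47 = 4.87 V.
k_n = μ_nC_ox · (W/L) = 2.1 mA/V².
V_ov = V_GS − V_TN = 1.42 − 0.88 = 0.54 V.
Since V_DS = 4.87 V ≥ V_ov = 0.54 V, the device is in saturation.
I_D = ½ k_n V_ov² = 0.5 × 2.1 × 0.54² = 0.306 mA.

Saturation; I_D = 0.306 mA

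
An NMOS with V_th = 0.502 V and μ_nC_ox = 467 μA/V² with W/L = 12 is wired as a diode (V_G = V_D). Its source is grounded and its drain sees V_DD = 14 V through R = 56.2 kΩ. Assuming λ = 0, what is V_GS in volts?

With gate tied to drain, V_GS = V_DS ≥ V_GS − V_th, so the device is in saturation.
k_n = μ_nC_ox · (W/L) = 5.604 mA/V².
KCL at the drain: ½ k_n (V_GS − V_th)² = (V_DD − V_GS)/R.
Let x = V_GS − 0.502. Then 157 x² + x − 13.5 = 0, giving x = 0.29 V (positive root), so V_GS = 0.792 V.
I_D = (V_DD − V_GS)/R = (14 − 0.792) / 56.2 = 0.235 mA.

V_GS = 0.792 V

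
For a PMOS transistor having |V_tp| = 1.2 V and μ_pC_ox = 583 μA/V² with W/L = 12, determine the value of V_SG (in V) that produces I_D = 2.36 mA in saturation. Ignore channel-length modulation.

k_p = μ_pC_ox · (W/L) = 6.996 mA/V².
In saturation I_D = ½ k_p (V_SG − |V_tp|)², so V_SG − |V_tp| = √(2 I_D / k_p) = √(2 × 2.36 / 6.996) = 0.821 V.
V_SG = 1.2 + 0.821 = 2.02 V.

V_SG = 2.02 V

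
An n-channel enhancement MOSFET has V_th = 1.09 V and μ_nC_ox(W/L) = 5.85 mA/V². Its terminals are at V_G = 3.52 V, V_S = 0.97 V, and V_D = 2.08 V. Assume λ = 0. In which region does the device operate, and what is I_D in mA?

V_GS = V_G − V_S = 3.52 − 0.97 = 2.55 V; V_DS = V_D − V_S = 2.08 − 0.97 = 1.11 V.
V_ov = V_GS − V_th = 2.55 − 1.09 = 1.46 V.
Since V_DS = 1.11 V < V_ov = 1.46 V, the device is in the triode region.
I_D = k_n [V_ov · V_DS − ½ V_DS²] = 5.85 × [1.46 × 1.11 − 0.5 × 1.11²] = 5.88 mA.

Triode; I_D = 5.88 mA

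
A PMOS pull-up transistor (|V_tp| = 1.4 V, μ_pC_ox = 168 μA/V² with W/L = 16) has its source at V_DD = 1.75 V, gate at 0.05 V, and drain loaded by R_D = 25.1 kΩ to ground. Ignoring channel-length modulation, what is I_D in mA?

I_D = 0.0658 mA

V_SG = V_DD − V_G = 1.75 − 0.05 = 1.7 V, so V_ov = 1.7 − 1.4 = 0.3 V.
k_p = μ_pC_ox · (W/L) = 2.688 mA/V².
Assume saturation: I_D = ½ k_p V_ov² = 0.5 × 2.688 × 0.3² = 0.121 mA, giving V_SD = V_DD − I_D R_D = 1.75 − 0.121 × 25.1 = -1.29 V.
But -1.29 V < V_ov = 0.3 V, so the device is actually in triode.
In triode I_D = k_p[V_ov V_SD − ½ V_SD²] and I_D = (V_DD − V_SD)/R_D. Equating: 33.7 V_SD² − 21.24 V_SD + 1.75 = 0, giving V_SD = 0.0975 V (the root below V_ov).
I_D = (1.75 − 0.0975) / 25.1 = 0.0658 mA.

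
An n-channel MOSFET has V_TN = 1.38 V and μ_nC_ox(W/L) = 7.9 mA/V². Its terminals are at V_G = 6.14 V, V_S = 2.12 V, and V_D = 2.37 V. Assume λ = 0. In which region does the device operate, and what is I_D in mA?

V_GS = V_G − V_S = 6.14 − 2.12 = 4.02 V; V_DS = V_D − V_S = 2.37 − 2.12 = 0.25 V.
V_ov = V_GS − V_TN = 4.02 − 1.38 = 2.64 V.
Since V_DS = 0.25 V < V_ov = 2.64 V, the device is in the triode region.
I_D = k_n [V_ov · V_DS − ½ V_DS²] = 7.9 × [2.64 × 0.25 − 0.5 × 0.25²] = 4.97 mA.

Triode; I_D = 4.97 mA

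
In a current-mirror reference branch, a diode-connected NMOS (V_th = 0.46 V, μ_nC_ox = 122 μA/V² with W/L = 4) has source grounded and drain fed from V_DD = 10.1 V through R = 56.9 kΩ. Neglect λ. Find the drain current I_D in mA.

I_D = 0.155 mA

With gate tied to drain, V_GS = V_DS ≥ V_GS − V_th, so the device is in saturation.
k_n = μ_nC_ox · (W/L) = 0.488 mA/V².
KCL at the drain: ½ k_n (V_GS − V_th)² = (V_DD − V_GS)/R.
Let x = V_GS − 0.46. Then 13.9 x² + x − 9.64 = 0, giving x = 0.798 V (positive root), so V_GS = 1.26 V.
I_D = (V_DD − V_GS)/R = (10.1 − 1.26) / 56.9 = 0.155 mA.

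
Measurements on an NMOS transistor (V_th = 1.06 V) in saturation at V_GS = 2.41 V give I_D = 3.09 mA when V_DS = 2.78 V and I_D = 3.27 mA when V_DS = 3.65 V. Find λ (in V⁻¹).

λ = 0.0823 V⁻¹

With V_GS fixed, I_D ∝ (1 + λ V_DS) in saturation, so I_D2/I_D1 = (1 + λ V_DS2)/(1 + λ V_DS1).
3.27/3.09 = 1.058 = (1 + 3.65 λ)/(1 + 2.78 λ).
Solving: λ (I_D1 V_DS2 − I_D2 V_DS1) = I_D2 − I_D1, so λ = (3.27 − 3.09) / (3.09 × 3.65 − 3.27 × 2.78) = 0.18 / 2.19 = 0.0823 V⁻¹.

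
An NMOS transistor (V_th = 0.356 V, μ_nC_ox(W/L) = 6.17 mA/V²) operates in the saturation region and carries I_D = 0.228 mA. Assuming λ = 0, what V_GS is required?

In saturation I_D = ½ k_n (V_GS − V_th)², so V_GS − V_th = √(2 I_D / k_n) = √(2 × 0.228 / 6.17) = 0.272 V.
V_GS = 0.356 + 0.272 = 0.628 V.

V_GS = 0.628 V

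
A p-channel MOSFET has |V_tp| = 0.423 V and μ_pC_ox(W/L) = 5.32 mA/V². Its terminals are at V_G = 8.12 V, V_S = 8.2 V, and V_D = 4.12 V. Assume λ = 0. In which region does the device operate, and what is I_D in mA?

V_SG = V_S − V_G = 8.2 − 8.12 = 0.08 V; V_SD = V_S − V_D = 8.2 − 4.12 = 4.08 V.
V_SG = 0.08 V < |V_tp| = 0.423 V, so the transistor is in cutoff.

Cutoff; I_D = 0 mA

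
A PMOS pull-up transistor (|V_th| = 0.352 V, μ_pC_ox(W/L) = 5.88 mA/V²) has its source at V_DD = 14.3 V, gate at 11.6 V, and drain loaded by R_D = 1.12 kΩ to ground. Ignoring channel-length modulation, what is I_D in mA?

V_SG = V_DD − V_G = 14.3 − 11.6 = 2.7 V, so V_ov = 2.7 − 0.352 = 2.35 V.
Assume saturation: I_D = ½ k_p V_ov² = 0.5 × 5.88 × 2.35² = 16.2 mA, giving V_SD = V_DD − I_D R_D = 14.3 − 16.2 × 1.12 = -3.85 V.
But -3.85 V < V_ov = 2.35 V, so the device is actually in triode.
In triode I_D = k_p[V_ov V_SD − ½ V_SD²] and I_D = (V_DD − V_SD)/R_D. Equating: 3.29 V_SD² − 16.46 V_SD + 14.3 = 0, giving V_SD = 1.12 V (the root below V_ov).
I_D = (14.3 − 1.12) / 1.12 = 11.8 mA.

I_D = 11.8 mA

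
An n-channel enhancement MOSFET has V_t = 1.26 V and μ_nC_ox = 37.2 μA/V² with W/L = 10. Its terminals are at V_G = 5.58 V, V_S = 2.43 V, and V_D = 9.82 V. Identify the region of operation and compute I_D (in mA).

V_GS = V_G − V_S = 5.58 − 2.43 = 3.15 V; V_DS = V_D − V_S = 9.82 − 2.43 = 7.39 V.
k_n = μ_nC_ox · (W/L) = 0.372 mA/V².
V_ov = V_GS − V_t = 3.15 − 1.26 = 1.89 V.
Since V_DS = 7.39 V ≥ V_ov = 1.89 V, the device is in saturation.
I_D = ½ k_n V_ov² = 0.5 × 0.372 × 1.89² = 0.664 mA.

Saturation; I_D = 0.664 mA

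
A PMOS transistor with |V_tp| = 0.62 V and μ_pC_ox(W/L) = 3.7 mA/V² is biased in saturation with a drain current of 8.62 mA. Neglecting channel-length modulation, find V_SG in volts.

V_SG = 2.78 V

In saturation I_D = ½ k_p (V_SG − |V_tp|)², so V_SG − |V_tp| = √(2 I_D / k_p) = √(2 × 8.62 / 3.7) = 2.16 V.
V_SG = 0.62 + 2.16 = 2.78 V.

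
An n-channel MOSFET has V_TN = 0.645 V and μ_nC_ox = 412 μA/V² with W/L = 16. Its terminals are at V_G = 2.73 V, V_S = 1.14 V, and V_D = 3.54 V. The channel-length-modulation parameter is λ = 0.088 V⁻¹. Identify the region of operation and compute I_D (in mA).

V_GS = V_G − V_S = 2.73 − 1.14 = 1.59 V; V_DS = V_D − V_S = 3.54 − 1.14 = 2.4 V.
k_n = μ_nC_ox · (W/L) = 6.592 mA/V².
V_ov = V_GS − V_TN = 1.59 − 0.645 = 0.945 V.
Since V_DS = 2.4 V ≥ V_ov = 0.945 V, the device is in saturation.
I_D = ½ k_n V_ov² (1 + λ V_DS) = 0.5 × 6.592 × 0.945² × (1 + 0.088 × 2.4) = 3.57 mA.

Saturation; I_D = 3.57 mA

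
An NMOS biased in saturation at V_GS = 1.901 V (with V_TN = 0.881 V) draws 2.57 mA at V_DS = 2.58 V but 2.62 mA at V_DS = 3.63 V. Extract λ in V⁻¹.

With V_GS fixed, I_D ∝ (1 + λ V_DS) in saturation, so I_D2/I_D1 = (1 + λ V_DS2)/(1 + λ V_DS1).
2.62/2.57 = 1.019 = (1 + 3.63 λ)/(1 + 2.58 λ).
Solving: λ (I_D1 V_DS2 − I_D2 V_DS1) = I_D2 − I_D1, so λ = (2.62 − 2.57) / (2.57 × 3.63 − 2.62 × 2.58) = 0.05 / 2.57 = 0.0195 V⁻¹.

λ = 0.0195 V⁻¹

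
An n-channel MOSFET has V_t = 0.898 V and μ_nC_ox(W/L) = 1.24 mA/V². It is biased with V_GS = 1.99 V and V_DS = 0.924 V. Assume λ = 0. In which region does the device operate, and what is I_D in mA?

V_ov = V_GS − V_t = 1.99 − 0.898 = 1.09 V.
Since V_DS = 0.924 V < V_ov = 1.09 V, the device is in the triode region.
I_D = k_n [V_ov · V_DS − ½ V_DS²] = 1.24 × [1.09 × 0.924 − 0.5 × 0.924²] = 0.722 mA.

Triode; I_D = 0.722 mA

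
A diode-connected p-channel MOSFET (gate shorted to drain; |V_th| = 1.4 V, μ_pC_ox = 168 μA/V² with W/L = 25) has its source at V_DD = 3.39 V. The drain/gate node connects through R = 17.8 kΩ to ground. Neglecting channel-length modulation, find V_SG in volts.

With gate tied to drain, V_SG = V_SD ≥ V_SG − |V_th|, so the device is in saturation.
k_p = μ_pC_ox · (W/L) = 4.2 mA/V².
KCL at the drain: ½ k_p (V_SG − |V_th|)² = (V_DD − V_SG)/R.
Let x = V_SG − 1.4. Then 37.4 x² + x − 1.99 = 0, giving x = 0.218 V (positive root), so V_SG = 1.62 V.
I_D = (V_DD − V_SG)/R = (3.39 − 1.62) / 17.8 = 0.0996 mA.

V_SG = 1.62 V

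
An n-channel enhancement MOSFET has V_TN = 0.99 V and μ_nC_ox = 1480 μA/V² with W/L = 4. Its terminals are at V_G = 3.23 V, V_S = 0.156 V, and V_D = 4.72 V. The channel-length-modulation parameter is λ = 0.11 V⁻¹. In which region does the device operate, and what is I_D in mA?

Saturation; I_D = 19.3 mA

V_GS = V_G − V_S = 3.23 − 0.156 = 3.07 V; V_DS = V_D − V_S = 4.72 − 0.156 = 4.56 V.
k_n = μ_nC_ox · (W/L) = 5.92 mA/V².
V_ov = V_GS − V_TN = 3.07 − 0.99 = 2.08 V.
Since V_DS = 4.56 V ≥ V_ov = 2.08 V, the device is in saturation.
I_D = ½ k_n V_ov² (1 + λ V_DS) = 0.5 × 5.92 × 2.08² × (1 + 0.11 × 4.56) = 19.3 mA.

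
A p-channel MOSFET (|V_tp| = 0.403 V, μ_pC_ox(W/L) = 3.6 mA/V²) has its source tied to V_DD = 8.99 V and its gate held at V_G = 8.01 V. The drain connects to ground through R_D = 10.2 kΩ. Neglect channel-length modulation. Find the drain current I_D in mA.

V_SG = V_DD − V_G = 8.99 − 8.01 = 0.98 V, so V_ov = 0.98 − 0.403 = 0.577 V.
Assume saturation: I_D = ½ k_p V_ov² = 0.5 × 3.6 × 0.577² = 0.599 mA, giving V_SD = V_DD − I_D R_D = 8.99 − 0.599 × 10.2 = 2.88 V.
V_SD = 2.88 V ≥ V_ov = 0.577 V, confirming saturation.

I_D = 0.599 mA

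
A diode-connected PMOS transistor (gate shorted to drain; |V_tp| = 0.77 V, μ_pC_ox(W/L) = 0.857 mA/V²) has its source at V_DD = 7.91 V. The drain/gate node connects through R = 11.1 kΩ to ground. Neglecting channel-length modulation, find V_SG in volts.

V_SG = 1.89 V

With gate tied to drain, V_SG = V_SD ≥ V_SG − |V_tp|, so the device is in saturation.
KCL at the drain: ½ k_p (V_SG − |V_tp|)² = (V_DD − V_SG)/R.
Let x = V_SG − 0.77. Then 4.76 x² + x − 7.14 = 0, giving x = 1.12 V (positive root), so V_SG = 1.89 V.
I_D = (V_DD − V_SG)/R = (7.91 − 1.89) / 11.1 = 0.542 mA.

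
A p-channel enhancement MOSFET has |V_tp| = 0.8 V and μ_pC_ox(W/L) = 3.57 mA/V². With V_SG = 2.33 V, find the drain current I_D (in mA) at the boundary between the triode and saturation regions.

I_D = 4.18 mA

At the boundary V_SD = V_ov = V_SG − |V_tp| = 2.33 − 0.8 = 1.53 V.
I_D = ½ k_p V_ov² = 0.5 × 3.57 × 1.53² = 4.18 mA.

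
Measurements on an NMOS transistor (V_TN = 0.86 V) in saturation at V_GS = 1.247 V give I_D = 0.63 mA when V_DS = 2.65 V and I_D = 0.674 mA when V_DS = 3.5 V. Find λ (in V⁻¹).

With V_GS fixed, I_D ∝ (1 + λ V_DS) in saturation, so I_D2/I_D1 = (1 + λ V_DS2)/(1 + λ V_DS1).
0.674/0.63 = 1.07 = (1 + 3.5 λ)/(1 + 2.65 λ).
Solving: λ (I_D1 V_DS2 − I_D2 V_DS1) = I_D2 − I_D1, so λ = (0.674 − 0.63) / (0.63 × 3.5 − 0.674 × 2.65) = 0.044 / 0.419 = 0.105 V⁻¹.

λ = 0.105 V⁻¹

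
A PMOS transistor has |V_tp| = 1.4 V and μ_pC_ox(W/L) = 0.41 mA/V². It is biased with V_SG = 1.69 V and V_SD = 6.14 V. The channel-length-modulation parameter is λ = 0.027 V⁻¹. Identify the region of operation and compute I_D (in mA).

V_ov = V_SG − |V_tp| = 1.69 − 1.4 = 0.29 V.
Since V_SD = 6.14 V ≥ V_ov = 0.29 V, the device is in saturation.
I_D = ½ k_p V_ov² (1 + λ V_SD) = 0.5 × 0.41 × 0.29² × (1 + 0.027 × 6.14) = 0.0201 mA.

Saturation; I_D = 0.0201 mA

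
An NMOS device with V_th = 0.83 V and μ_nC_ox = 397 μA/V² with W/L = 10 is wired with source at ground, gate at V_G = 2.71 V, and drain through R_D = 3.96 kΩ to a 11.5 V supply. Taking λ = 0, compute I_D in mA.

I_D = 2.80 mA

V_GS = V_G = 2.71 V, so V_ov = 2.71 − 0.83 = 1.88 V.
k_n = μ_nC_ox · (W/L) = 3.97 mA/V².
Assume saturation: I_D = ½ k_n V_ov² = 0.5 × 3.97 × 1.88² = 7.02 mA, giving V_DS = V_DD − I_D R_D = 11.5 − 7.02 × 3.96 = -16.3 V.
But -16.3 V < V_ov = 1.88 V, so the device is actually in triode.
In triode I_D = k_n[V_ov V_DS − ½ V_DS²] and I_D = (V_DD − V_DS)/R_D. Equating: 7.86 V_DS² − 30.56 V_DS + 11.5 = 0, giving V_DS = 0.422 V (the root below V_ov).
I_D = (11.5 − 0.422) / 3.96 = 2.8 mA.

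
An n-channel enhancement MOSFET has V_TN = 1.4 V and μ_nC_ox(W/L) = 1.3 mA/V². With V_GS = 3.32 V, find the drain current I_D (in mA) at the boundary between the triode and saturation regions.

At the boundary V_DS = V_ov = V_GS − V_TN = 3.32 − 1.4 = 1.92 V.
I_D = ½ k_n V_ov² = 0.5 × 1.3 × 1.92² = 2.4 mA.

I_D = 2.40 mA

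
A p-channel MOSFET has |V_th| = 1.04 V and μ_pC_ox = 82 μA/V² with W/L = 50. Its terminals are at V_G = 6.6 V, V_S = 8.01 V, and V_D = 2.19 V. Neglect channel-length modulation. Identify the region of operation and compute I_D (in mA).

V_SG = V_S − V_G = 8.01 − 6.6 = 1.41 V; V_SD = V_S − V_D = 8.01 − 2.19 = 5.82 V.
k_p = μ_pC_ox · (W/L) = 4.1 mA/V².
V_ov = V_SG − |V_th| = 1.41 − 1.04 = 0.37 V.
Since V_SD = 5.82 V ≥ V_ov = 0.37 V, the device is in saturation.
I_D = ½ k_p V_ov² = 0.5 × 4.1 × 0.37² = 0.281 mA.

Saturation; I_D = 0.281 mA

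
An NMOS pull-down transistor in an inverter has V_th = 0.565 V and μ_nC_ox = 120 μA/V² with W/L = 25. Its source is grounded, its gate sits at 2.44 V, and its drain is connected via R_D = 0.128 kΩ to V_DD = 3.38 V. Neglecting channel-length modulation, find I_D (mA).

V_GS = V_G = 2.44 V, so V_ov = 2.44 − 0.565 = 1.88 V.
k_n = μ_nC_ox · (W/L) = 3 mA/V².
Assume saturation: I_D = ½ k_n V_ov² = 0.5 × 3 × 1.88² = 5.27 mA, giving V_DS = V_DD − I_D R_D = 3.38 − 5.27 × 0.128 = 2.71 V.
V_DS = 2.71 V ≥ V_ov = 1.88 V, confirming saturation.

I_D = 5.27 mA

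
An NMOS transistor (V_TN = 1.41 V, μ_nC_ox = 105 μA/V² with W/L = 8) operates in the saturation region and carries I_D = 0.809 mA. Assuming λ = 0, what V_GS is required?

k_n = μ_nC_ox · (W/L) = 0.84 mA/V².
In saturation I_D = ½ k_n (V_GS − V_TN)², so V_GS − V_TN = √(2 I_D / k_n) = √(2 × 0.809 / 0.84) = 1.39 V.
V_GS = 1.41 + 1.39 = 2.8 V.

V_GS = 2.80 V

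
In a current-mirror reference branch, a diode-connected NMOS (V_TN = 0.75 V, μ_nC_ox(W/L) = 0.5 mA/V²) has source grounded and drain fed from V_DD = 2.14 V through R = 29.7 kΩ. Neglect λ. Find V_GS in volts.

With gate tied to drain, V_GS = V_DS ≥ V_GS − V_TN, so the device is in saturation.
KCL at the drain: ½ k_n (V_GS − V_TN)² = (V_DD − V_GS)/R.
Let x = V_GS − 0.75. Then 7.42 x² + x − 1.39 = 0, giving x = 0.371 V (positive root), so V_GS = 1.12 V.
I_D = (V_DD − V_GS)/R = (2.14 − 1.12) / 29.7 = 0.0343 mA.

V_GS = 1.12 V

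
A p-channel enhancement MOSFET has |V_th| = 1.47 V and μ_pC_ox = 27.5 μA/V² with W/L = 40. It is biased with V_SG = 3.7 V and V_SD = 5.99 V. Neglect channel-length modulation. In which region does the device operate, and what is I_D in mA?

k_p = μ_pC_ox · (W/L) = 1.1 mA/V².
V_ov = V_SG − |V_th| = 3.7 − 1.47 = 2.23 V.
Since V_SD = 5.99 V ≥ V_ov = 2.23 V, the device is in saturation.
I_D = ½ k_p V_ov² = 0.5 × 1.1 × 2.23² = 2.74 mA.

Saturation; I_D = 2.74 mA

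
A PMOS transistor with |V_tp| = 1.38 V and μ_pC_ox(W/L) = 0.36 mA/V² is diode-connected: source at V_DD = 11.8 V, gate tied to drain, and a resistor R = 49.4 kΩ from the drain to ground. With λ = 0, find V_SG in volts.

With gate tied to drain, V_SG = V_SD ≥ V_SG − |V_tp|, so the device is in saturation.
KCL at the drain: ½ k_p (V_SG − |V_tp|)² = (V_DD − V_SG)/R.
Let x = V_SG − 1.38. Then 8.89 x² + x − 10.42 = 0, giving x = 1.03 V (positive root), so V_SG = 2.41 V.
I_D = (V_DD − V_SG)/R = (11.8 − 2.41) / 49.4 = 0.19 mA.

V_SG = 2.41 V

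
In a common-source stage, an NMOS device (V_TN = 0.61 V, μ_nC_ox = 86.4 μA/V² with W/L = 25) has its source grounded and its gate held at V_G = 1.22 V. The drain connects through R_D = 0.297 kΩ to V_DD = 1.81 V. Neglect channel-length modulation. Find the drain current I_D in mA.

V_GS = V_G = 1.22 V, so V_ov = 1.22 − 0.61 = 0.61 V.
k_n = μ_nC_ox · (W/L) = 2.16 mA/V².
Assume saturation: I_D = ½ k_n V_ov² = 0.5 × 2.16 × 0.61² = 0.402 mA, giving V_DS = V_DD − I_D R_D = 1.81 − 0.402 × 0.297 = 1.69 V.
V_DS = 1.69 V ≥ V_ov = 0.61 V, confirming saturation.

I_D = 0.402 mA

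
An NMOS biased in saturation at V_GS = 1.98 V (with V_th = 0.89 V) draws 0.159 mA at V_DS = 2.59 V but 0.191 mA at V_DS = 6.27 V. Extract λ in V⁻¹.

With V_GS fixed, I_D ∝ (1 + λ V_DS) in saturation, so I_D2/I_D1 = (1 + λ V_DS2)/(1 + λ V_DS1).
0.191/0.159 = 1.201 = (1 + 6.27 λ)/(1 + 2.59 λ).
Solving: λ (I_D1 V_DS2 − I_D2 V_DS1) = I_D2 − I_D1, so λ = (0.191 − 0.159) / (0.159 × 6.27 − 0.191 × 2.59) = 0.032 / 0.502 = 0.0637 V⁻¹.

λ = 0.0637 V⁻¹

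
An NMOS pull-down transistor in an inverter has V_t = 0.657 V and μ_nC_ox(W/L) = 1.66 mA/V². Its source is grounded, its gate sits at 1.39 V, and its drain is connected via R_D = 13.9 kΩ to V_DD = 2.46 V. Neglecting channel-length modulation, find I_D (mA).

V_GS = V_G = 1.39 V, so V_ov = 1.39 − 0.657 = 0.733 V.
Assume saturation: I_D = ½ k_n V_ov² = 0.5 × 1.66 × 0.733² = 0.446 mA, giving V_DS = V_DD − I_D R_D = 2.46 − 0.446 × 13.9 = -3.74 V.
But -3.74 V < V_ov = 0.733 V, so the device is actually in triode.
In triode I_D = k_n[V_ov V_DS − ½ V_DS²] and I_D = (V_DD − V_DS)/R_D. Equating: 11.5 V_DS² − 17.91 V_DS + 2.46 = 0, giving V_DS = 0.152 V (the root below V_ov).
I_D = (2.46 − 0.152) / 13.9 = 0.166 mA.

I_D = 0.166 mA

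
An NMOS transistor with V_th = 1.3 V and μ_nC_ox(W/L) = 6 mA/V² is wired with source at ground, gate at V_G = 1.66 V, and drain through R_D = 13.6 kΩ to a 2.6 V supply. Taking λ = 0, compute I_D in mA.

I_D = 0.184 mA

V_GS = V_G = 1.66 V, so V_ov = 1.66 − 1.3 = 0.36 V.
Assume saturation: I_D = ½ k_n V_ov² = 0.5 × 6 × 0.36² = 0.389 mA, giving V_DS = V_DD − I_D R_D = 2.6 − 0.389 × 13.6 = -2.69 V.
But -2.69 V < V_ov = 0.36 V, so the device is actually in triode.
In triode I_D = k_n[V_ov V_DS − ½ V_DS²] and I_D = (V_DD − V_DS)/R_D. Equating: 40.8 V_DS² − 30.38 V_DS + 2.6 = 0, giving V_DS = 0.0987 V (the root below V_ov).
I_D = (2.6 − 0.0987) / 13.6 = 0.184 mA.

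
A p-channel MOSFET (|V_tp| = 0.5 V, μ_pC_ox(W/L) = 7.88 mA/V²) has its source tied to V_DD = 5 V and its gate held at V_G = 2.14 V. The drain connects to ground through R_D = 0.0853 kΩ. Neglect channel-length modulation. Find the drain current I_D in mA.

V_SG = V_DD − V_G = 5 − 2.14 = 2.86 V, so V_ov = 2.86 − 0.5 = 2.36 V.
Assume saturation: I_D = ½ k_p V_ov² = 0.5 × 7.88 × 2.36² = 21.9 mA, giving V_SD = V_DD − I_D R_D = 5 − 21.9 × 0.0853 = 3.13 V.
V_SD = 3.13 V ≥ V_ov = 2.36 V, confirming saturation.

I_D = 21.9 mA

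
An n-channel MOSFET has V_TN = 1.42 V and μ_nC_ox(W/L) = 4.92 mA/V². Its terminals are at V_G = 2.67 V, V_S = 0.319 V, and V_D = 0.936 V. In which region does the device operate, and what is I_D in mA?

V_GS = V_G − V_S = 2.67 − 0.319 = 2.35 V; V_DS = V_D − V_S = 0.936 − 0.319 = 0.617 V.
V_ov = V_GS − V_TN = 2.35 − 1.42 = 0.931 V.
Since V_DS = 0.617 V < V_ov = 0.931 V, the device is in the triode region.
I_D = k_n [V_ov · V_DS − ½ V_DS²] = 4.92 × [0.931 × 0.617 − 0.5 × 0.617²] = 1.89 mA.

Triode; I_D = 1.89 mA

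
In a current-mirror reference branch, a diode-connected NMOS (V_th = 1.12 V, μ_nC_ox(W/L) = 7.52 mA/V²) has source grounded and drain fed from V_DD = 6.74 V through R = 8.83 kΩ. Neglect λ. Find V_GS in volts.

V_GS = 1.52 V

With gate tied to drain, V_GS = V_DS ≥ V_GS − V_th, so the device is in saturation.
KCL at the drain: ½ k_n (V_GS − V_th)² = (V_DD − V_GS)/R.
Let x = V_GS − 1.12. Then 33.2 x² + x − 5.62 = 0, giving x = 0.397 V (positive root), so V_GS = 1.52 V.
I_D = (V_DD − V_GS)/R = (6.74 − 1.52) / 8.83 = 0.592 mA.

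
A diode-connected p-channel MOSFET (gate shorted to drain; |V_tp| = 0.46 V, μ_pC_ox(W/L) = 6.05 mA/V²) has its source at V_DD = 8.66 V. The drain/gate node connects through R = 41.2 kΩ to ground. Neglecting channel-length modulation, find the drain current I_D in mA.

With gate tied to drain, V_SG = V_SD ≥ V_SG − |V_tp|, so the device is in saturation.
KCL at the drain: ½ k_p (V_SG − |V_tp|)² = (V_DD − V_SG)/R.
Let x = V_SG − 0.46. Then 125 x² + x − 8.2 = 0, giving x = 0.253 V (positive root), so V_SG = 0.713 V.
I_D = (V_DD − V_SG)/R = (8.66 − 0.713) / 41.2 = 0.193 mA.

I_D = 0.193 mA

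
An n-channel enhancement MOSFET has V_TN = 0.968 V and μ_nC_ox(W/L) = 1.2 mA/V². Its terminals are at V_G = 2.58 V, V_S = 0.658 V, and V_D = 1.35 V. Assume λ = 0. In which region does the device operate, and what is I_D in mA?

Triode; I_D = 0.505 mA

V_GS = V_G − V_S = 2.58 − 0.658 = 1.92 V; V_DS = V_D − V_S = 1.35 − 0.658 = 0.692 V.
V_ov = V_GS − V_TN = 1.92 − 0.968 = 0.954 V.
Since V_DS = 0.692 V < V_ov = 0.954 V, the device is in the triode region.
I_D = k_n [V_ov · V_DS − ½ V_DS²] = 1.2 × [0.954 × 0.692 − 0.5 × 0.692²] = 0.505 mA.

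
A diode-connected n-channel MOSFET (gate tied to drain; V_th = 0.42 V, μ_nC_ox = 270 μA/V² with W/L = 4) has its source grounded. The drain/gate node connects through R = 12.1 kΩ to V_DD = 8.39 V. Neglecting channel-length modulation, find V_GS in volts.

V_GS = 1.45 V

With gate tied to drain, V_GS = V_DS ≥ V_GS − V_th, so the device is in saturation.
k_n = μ_nC_ox · (W/L) = 1.08 mA/V².
KCL at the drain: ½ k_n (V_GS − V_th)² = (V_DD − V_GS)/R.
Let x = V_GS − 0.42. Then 6.53 x² + x − 7.97 = 0, giving x = 1.03 V (positive root), so V_GS = 1.45 V.
I_D = (V_DD − V_GS)/R = (8.39 − 1.45) / 12.1 = 0.574 mA.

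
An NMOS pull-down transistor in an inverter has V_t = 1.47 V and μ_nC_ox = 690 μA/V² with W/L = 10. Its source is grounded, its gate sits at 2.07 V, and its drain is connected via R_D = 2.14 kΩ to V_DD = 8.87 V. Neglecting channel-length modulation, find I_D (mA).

I_D = 1.24 mA

V_GS = V_G = 2.07 V, so V_ov = 2.07 − 1.47 = 0.6 V.
k_n = μ_nC_ox · (W/L) = 6.9 mA/V².
Assume saturation: I_D = ½ k_n V_ov² = 0.5 × 6.9 × 0.6² = 1.24 mA, giving V_DS = V_DD − I_D R_D = 8.87 − 1.24 × 2.14 = 6.21 V.
V_DS = 6.21 V ≥ V_ov = 0.6 V, confirming saturation.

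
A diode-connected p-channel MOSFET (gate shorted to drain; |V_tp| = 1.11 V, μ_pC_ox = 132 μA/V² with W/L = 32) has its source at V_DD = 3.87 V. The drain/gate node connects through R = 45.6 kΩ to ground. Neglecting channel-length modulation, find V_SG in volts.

V_SG = 1.27 V

With gate tied to drain, V_SG = V_SD ≥ V_SG − |V_tp|, so the device is in saturation.
k_p = μ_pC_ox · (W/L) = 4.224 mA/V².
KCL at the drain: ½ k_p (V_SG − |V_tp|)² = (V_DD − V_SG)/R.
Let x = V_SG − 1.11. Then 96.3 x² + x − 2.76 = 0, giving x = 0.164 V (positive root), so V_SG = 1.27 V.
I_D = (V_DD − V_SG)/R = (3.87 − 1.27) / 45.6 = 0.0569 mA.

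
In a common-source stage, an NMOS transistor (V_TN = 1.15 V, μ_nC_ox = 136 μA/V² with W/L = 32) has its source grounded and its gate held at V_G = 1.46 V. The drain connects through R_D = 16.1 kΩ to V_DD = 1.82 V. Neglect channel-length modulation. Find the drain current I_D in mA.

V_GS = V_G = 1.46 V, so V_ov = 1.46 − 1.15 = 0.31 V.
k_n = μ_nC_ox · (W/L) = 4.352 mA/V².
Assume saturation: I_D = ½ k_n V_ov² = 0.5 × 4.352 × 0.31² = 0.209 mA, giving V_DS = V_DD − I_D R_D = 1.82 − 0.209 × 16.1 = -1.55 V.
But -1.55 V < V_ov = 0.31 V, so the device is actually in triode.
In triode I_D = k_n[V_ov V_DS − ½ V_DS²] and I_D = (V_DD − V_DS)/R_D. Equating: 35 V_DS² − 22.72 V_DS + 1.82 = 0, giving V_DS = 0.0936 V (the root below V_ov).
I_D = (1.82 − 0.0936) / 16.1 = 0.107 mA.

I_D = 0.107 mA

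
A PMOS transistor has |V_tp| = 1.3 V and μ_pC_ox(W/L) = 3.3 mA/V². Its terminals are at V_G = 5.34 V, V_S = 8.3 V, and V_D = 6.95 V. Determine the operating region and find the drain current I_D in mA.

Triode; I_D = 4.39 mA

V_SG = V_S − V_G = 8.3 − 5.34 = 2.96 V; V_SD = V_S − V_D = 8.3 − 6.95 = 1.35 V.
V_ov = V_SG − |V_tp| = 2.96 − 1.3 = 1.66 V.
Since V_SD = 1.35 V < V_ov = 1.66 V, the device is in the triode region.
I_D = k_p [V_ov · V_SD − ½ V_SD²] = 3.3 × [1.66 × 1.35 − 0.5 × 1.35²] = 4.39 mA.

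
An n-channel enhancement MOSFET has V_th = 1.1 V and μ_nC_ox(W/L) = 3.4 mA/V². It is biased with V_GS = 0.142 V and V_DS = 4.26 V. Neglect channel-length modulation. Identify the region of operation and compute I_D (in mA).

Cutoff; I_D = 0 mA

V_GS = 0.142 V < V_th = 1.1 V, so the transistor is in cutoff.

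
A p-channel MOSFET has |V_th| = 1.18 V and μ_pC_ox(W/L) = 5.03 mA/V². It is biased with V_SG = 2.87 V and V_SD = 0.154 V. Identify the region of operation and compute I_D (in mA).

Triode; I_D = 1.25 mA

V_ov = V_SG − |V_th| = 2.87 − 1.18 = 1.69 V.
Since V_SD = 0.154 V < V_ov = 1.69 V, the device is in the triode region.
I_D = k_p [V_ov · V_SD − ½ V_SD²] = 5.03 × [1.69 × 0.154 − 0.5 × 0.154²] = 1.25 mA.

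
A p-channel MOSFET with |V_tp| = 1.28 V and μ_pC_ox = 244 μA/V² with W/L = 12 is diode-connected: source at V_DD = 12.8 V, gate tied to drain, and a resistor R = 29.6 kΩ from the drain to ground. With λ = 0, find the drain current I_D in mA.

With gate tied to drain, V_SG = V_SD ≥ V_SG − |V_tp|, so the device is in saturation.
k_p = μ_pC_ox · (W/L) = 2.928 mA/V².
KCL at the drain: ½ k_p (V_SG − |V_tp|)² = (V_DD − V_SG)/R.
Let x = V_SG − 1.28. Then 43.3 x² + x − 11.52 = 0, giving x = 0.504 V (positive root), so V_SG = 1.78 V.
I_D = (V_DD − V_SG)/R = (12.8 − 1.78) / 29.6 = 0.372 mA.

I_D = 0.372 mA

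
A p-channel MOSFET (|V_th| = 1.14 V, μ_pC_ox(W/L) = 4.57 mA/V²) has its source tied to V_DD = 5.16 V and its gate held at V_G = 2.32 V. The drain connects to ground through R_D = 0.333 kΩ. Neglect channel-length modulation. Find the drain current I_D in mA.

V_SG = V_DD − V_G = 5.16 − 2.32 = 2.84 V, so V_ov = 2.84 − 1.14 = 1.7 V.
Assume saturation: I_D = ½ k_p V_ov² = 0.5 × 4.57 × 1.7² = 6.6 mA, giving V_SD = V_DD − I_D R_D = 5.16 − 6.6 × 0.333 = 2.96 V.
V_SD = 2.96 V ≥ V_ov = 1.7 V, confirming saturation.

I_D = 6.60 mA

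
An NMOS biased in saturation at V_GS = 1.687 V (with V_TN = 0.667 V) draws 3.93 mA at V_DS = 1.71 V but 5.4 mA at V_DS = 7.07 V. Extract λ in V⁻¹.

With V_GS fixed, I_D ∝ (1 + λ V_DS) in saturation, so I_D2/I_D1 = (1 + λ V_DS2)/(1 + λ V_DS1).
5.4/3.93 = 1.374 = (1 + 7.07 λ)/(1 + 1.71 λ).
Solving: λ (I_D1 V_DS2 − I_D2 V_DS1) = I_D2 − I_D1, so λ = (5.4 − 3.93) / (3.93 × 7.07 − 5.4 × 1.71) = 1.47 / 18.6 = 0.0792 V⁻¹.

λ = 0.0792 V⁻¹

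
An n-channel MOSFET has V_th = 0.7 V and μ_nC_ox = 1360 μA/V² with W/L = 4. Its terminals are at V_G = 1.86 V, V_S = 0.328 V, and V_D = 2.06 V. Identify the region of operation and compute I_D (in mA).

V_GS = V_G − V_S = 1.86 − 0.328 = 1.53 V; V_DS = V_D − V_S = 2.06 − 0.328 = 1.73 V.
k_n = μ_nC_ox · (W/L) = 5.44 mA/V².
V_ov = V_GS − V_th = 1.53 − 0.7 = 0.832 V.
Since V_DS = 1.73 V ≥ V_ov = 0.832 V, the device is in saturation.
I_D = ½ k_n V_ov² = 0.5 × 5.44 × 0.832² = 1.88 mA.

Saturation; I_D = 1.88 mA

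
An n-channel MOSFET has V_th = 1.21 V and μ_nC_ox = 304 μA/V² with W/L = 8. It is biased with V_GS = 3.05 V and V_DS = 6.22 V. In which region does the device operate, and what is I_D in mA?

k_n = μ_nC_ox · (W/L) = 2.432 mA/V².
V_ov = V_GS − V_th = 3.05 − 1.21 = 1.84 V.
Since V_DS = 6.22 V ≥ V_ov = 1.84 V, the device is in saturation.
I_D = ½ k_n V_ov² = 0.5 × 2.432 × 1.84² = 4.12 mA.

Saturation; I_D = 4.12 mA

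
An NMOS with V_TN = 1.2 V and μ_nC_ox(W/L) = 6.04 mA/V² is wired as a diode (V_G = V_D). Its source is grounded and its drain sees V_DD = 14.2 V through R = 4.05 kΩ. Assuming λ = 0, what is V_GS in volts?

With gate tied to drain, V_GS = V_DS ≥ V_GS − V_TN, so the device is in saturation.
KCL at the drain: ½ k_n (V_GS − V_TN)² = (V_DD − V_GS)/R.
Let x = V_GS − 1.2. Then 12.2 x² + x − 13 = 0, giving x = 0.991 V (positive root), so V_GS = 2.19 V.
I_D = (V_DD − V_GS)/R = (14.2 − 2.19) / 4.05 = 2.97 mA.

V_GS = 2.19 V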